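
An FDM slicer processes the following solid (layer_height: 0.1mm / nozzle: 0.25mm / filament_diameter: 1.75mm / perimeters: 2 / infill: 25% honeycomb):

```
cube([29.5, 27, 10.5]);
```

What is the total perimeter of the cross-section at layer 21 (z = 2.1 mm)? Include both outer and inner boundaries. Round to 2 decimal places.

113.00 mm

At z = 2.1 mm: the cube (footprint 29.5×27) is included at this height (perimeter 113.00 mm). Overall, the cross-section is a single solid region. Total boundary length (outer) = 113.00 mm.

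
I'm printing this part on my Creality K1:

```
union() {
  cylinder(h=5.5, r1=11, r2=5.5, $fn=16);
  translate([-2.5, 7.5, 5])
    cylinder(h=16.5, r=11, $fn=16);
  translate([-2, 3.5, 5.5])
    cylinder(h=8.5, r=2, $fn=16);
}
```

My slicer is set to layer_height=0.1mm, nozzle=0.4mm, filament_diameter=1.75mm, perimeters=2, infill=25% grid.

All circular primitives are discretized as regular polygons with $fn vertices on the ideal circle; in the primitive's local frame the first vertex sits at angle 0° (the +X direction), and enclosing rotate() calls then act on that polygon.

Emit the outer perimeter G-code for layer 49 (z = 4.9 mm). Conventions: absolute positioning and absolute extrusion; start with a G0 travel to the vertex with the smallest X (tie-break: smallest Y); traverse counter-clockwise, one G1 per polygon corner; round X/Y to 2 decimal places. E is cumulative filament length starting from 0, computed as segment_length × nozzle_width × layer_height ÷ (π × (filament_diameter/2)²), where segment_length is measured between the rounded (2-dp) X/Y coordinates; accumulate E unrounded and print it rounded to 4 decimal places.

At z = 4.9 mm: the cone: at t=0.891 of its height the radius interpolates to r₁+(r₂−r₁)t = 6.100, giving a regular 16-gon of that circumradius; the cylinder at (-2.5, 7.5) does not reach this height (z outside [5, 21.5]); the cylinder at (-2, 3.5) is not intersected at this z (z outside [5.5, 14]); Merging all regions: only the cone is present, so the union is just that shape — 1 connected region. The outline is a single polygon with 16 vertices. Extrusion per mm of travel: 0.4 × 0.1 / (π × 0.875²) = 0.016630. Accumulating E over each segment gives final E = 0.6333.

G0 X-6.10 Y0.00 Z4.90
G1 X-5.64 Y-2.33 E0.0395
G1 X-4.31 Y-4.31 E0.0792
G1 X-2.33 Y-5.64 E0.1188
G1 X0.00 Y-6.10 E0.1583
G1 X2.33 Y-5.64 E0.1978
G1 X4.31 Y-4.31 E0.2375
G1 X5.64 Y-2.33 E0.2772
G1 X6.10 Y0.00 E0.3166
G1 X5.64 Y2.33 E0.3561
G1 X4.31 Y4.31 E0.3958
G1 X2.33 Y5.64 E0.4355
G1 X0.00 Y6.10 E0.4750
G1 X-2.33 Y5.64 E0.5145
G1 X-4.31 Y4.31 E0.5541
G1 X-5.64 Y2.33 E0.5938
G1 X-6.10 Y0.00 E0.6333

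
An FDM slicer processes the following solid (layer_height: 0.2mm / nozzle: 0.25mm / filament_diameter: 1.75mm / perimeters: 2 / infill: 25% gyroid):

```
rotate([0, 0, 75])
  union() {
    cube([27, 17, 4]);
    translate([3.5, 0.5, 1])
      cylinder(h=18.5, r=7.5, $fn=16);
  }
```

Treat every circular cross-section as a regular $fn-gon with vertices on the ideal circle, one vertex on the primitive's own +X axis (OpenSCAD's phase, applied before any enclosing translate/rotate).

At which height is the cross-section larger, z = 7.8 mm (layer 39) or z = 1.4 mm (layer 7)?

layer 7 (z = 1.4 mm)

Layer 39 (z = 7.8): the cube is absent (z outside [0, 4]); the r=7.5 cylinder at (3.5, 0.5) contributes a regular 16-gon of circumradius 7.5 (area = (16/2)·7.500²·sin(360°/16) = 172.21 mm²); Merging all regions: only the r=7.5 cylinder at (3.5, 0.5) is present, so the union is just that shape — area = 172.21 mm²; (whole slice rotated 75° about Z — lengths, areas and connectivity unchanged). So its area = 172.21 mm². Layer 7 (z = 1.4): the cube is present — its section is the full 27×17 rectangle (area 459.00 mm²); the r=7.5 cylinder at (3.5, 0.5) gives a regular 16-gon of circumradius 7.5 (constant along its height) (area = (16/2)·7.500²·sin(360°/16) = 172.21 mm²); Taking the union: the regions partially overlap — summed areas 631.21 mm² minus the doubly-counted overlap 73.47 mm² gives 557.74 mm² — area = 557.74 mm²; (whole slice rotated 75° about Z — lengths, areas and connectivity unchanged). So its area = 557.74 mm². Layer 7 is larger (557.74 vs 172.21 mm²).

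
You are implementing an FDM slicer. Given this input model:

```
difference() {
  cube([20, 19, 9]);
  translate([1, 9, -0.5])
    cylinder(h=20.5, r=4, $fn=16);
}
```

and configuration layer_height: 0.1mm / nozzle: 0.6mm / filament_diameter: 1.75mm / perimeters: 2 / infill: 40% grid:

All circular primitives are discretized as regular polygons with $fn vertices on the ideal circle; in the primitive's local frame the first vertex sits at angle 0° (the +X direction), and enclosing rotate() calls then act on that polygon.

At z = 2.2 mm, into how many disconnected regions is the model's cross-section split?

At z = 2.2 mm: the 20×19 cube contributes its full rectangle; the r=4 cylinder at (1, 9) gives a regular 16-gon of circumradius 4 (constant along its height); Subtracting the remaining from the first: starting from the 20×19 cube, the r=4 cylinder at (1, 9) partially overlaps it — only the 32.29 mm² overlap (of its 48.98 mm²) is removed, clipping the outline — 1 connected region. The result has 1 disconnected region.

1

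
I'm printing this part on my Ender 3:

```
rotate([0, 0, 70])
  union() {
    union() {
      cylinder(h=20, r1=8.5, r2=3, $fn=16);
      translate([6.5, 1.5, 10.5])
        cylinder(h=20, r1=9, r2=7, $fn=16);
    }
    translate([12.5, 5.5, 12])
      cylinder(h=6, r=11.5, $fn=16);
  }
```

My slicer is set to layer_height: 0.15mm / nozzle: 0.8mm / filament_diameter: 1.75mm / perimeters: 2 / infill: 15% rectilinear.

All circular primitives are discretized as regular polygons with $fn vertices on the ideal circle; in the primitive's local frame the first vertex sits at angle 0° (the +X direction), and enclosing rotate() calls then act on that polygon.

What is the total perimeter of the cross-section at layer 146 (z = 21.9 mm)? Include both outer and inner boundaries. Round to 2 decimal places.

49.07 mm

At z = 21.9 mm: the cone is absent (z outside [0, 20]); the cone at (6.5, 1.5) (r1=9→r2=7) has section circumradius 7.860 here — a regular 16-gon (perimeter = 2·16·7.860·sin(180°/16) = 49.07 mm); Merging all regions: only the cone at (6.5, 1.5) is present, so the union is just that shape — boundary = 49.07 mm; the cylinder at (12.5, 5.5) is not intersected at this z (z outside [12, 18]); Combining (union): only that combined region is present, so the union is just that shape — boundary = 49.07 mm; (whole slice rotated 70° about Z — lengths, areas and connectivity unchanged). Overall, the cross-section is a single solid region. Total boundary length (outer) = 49.07 mm.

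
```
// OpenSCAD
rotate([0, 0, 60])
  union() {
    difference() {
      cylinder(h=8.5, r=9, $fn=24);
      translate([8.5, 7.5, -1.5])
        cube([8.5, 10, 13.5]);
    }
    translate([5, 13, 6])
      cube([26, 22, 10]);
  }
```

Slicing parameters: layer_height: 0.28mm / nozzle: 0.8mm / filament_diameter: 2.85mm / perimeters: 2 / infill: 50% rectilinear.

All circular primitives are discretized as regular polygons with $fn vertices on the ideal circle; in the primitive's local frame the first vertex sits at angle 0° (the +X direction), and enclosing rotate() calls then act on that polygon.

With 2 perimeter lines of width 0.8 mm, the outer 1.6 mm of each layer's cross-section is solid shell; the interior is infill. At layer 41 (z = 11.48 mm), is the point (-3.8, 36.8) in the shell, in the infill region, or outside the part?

shell

At z = 11.48 mm: the cylinder does not reach this height (z outside [0, 8.5]); the 8.5×10 cube at (8.5, 7.5) contributes its full rectangle; After the difference (first − rest): the first operand is absent here, so nothing remains; the cube at (5, 13) (footprint 26×22) is included at this height; Taking the union: only the 26×22 cube at (5, 13) is present, so the union is just that shape — 1 connected region; (whole slice rotated 60° about Z — lengths, areas and connectivity unchanged). Overall, the cross-section is a single solid region. Undo the 60° rotation: the query point maps to (29.970, 21.691) in the un-rotated model frame. The nearest boundary edge runs (31.00, 13.00)→(31.00, 35.00); distance from the point to it = 1.03 mm. The point is inside the cross-section, 1.03 mm from the nearest boundary — within the 1.6 mm shell band (2 × 0.8).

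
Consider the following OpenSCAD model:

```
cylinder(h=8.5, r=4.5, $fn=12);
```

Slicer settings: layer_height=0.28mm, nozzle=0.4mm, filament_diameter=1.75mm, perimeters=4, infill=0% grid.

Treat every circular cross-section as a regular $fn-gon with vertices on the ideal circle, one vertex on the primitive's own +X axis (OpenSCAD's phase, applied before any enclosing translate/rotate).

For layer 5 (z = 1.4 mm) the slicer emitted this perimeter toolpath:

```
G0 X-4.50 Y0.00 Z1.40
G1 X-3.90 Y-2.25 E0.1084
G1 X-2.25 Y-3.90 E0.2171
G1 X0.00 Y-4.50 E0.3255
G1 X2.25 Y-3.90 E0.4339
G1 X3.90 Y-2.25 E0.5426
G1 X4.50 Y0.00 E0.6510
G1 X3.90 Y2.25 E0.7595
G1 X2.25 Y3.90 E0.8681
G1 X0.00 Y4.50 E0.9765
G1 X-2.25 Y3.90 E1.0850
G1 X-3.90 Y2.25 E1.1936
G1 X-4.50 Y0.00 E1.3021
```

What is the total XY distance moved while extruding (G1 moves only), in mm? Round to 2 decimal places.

Sum the Euclidean lengths of each G1 segment: total = 27.96 mm.

27.96 mm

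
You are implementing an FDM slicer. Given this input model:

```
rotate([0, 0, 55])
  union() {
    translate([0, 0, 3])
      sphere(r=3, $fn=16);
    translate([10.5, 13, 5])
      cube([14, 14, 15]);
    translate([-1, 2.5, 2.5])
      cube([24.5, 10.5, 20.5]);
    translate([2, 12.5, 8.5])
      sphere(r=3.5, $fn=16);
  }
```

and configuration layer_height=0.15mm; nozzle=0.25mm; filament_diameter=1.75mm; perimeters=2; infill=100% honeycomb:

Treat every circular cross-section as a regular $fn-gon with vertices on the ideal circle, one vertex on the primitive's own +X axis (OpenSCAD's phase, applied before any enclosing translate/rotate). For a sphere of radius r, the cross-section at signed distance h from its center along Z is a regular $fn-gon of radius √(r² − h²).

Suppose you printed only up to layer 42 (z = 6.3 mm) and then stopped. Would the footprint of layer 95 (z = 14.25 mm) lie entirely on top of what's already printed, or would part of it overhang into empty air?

Compare the two slices. At z = 6.3: the sphere does not reach this height (|z−center|=3.300 > r=3); the cube at (10.5, 13) is present — its section is the full 14×14 rectangle (area 196.00 mm²); the 24.5×10.5 cube at (-1, 2.5) contributes its full rectangle (area 257.25 mm²); the r=3.5 sphere at (2, 12.5) contributes a regular 16-gon of circumradius √(3.5²−2.2²) = 2.722 (area = (16/2)·2.722²·sin(360°/16) = 22.69 mm²); Taking the union: the regions partially overlap — summed areas 475.94 mm² minus the doubly-counted overlap 14.02 mm² gives 461.92 mm² — area = 461.92 mm²; (rotated 55° about Z; rotation is an isometry so areas/perimeters/island counts are preserved). At z = 14.25: the sphere is not intersected at this z (|z−center|=11.250 > r=3); the cube at (10.5, 13) (footprint 14×14) is included at this height (area 196.00 mm²); the 24.5×10.5 cube at (-1, 2.5) contributes its full rectangle (area 257.25 mm²); the sphere at (2, 12.5) is absent (|z−center|=5.750 > r=3.5); Combining (union): the 2 present regions share edge segments without overlapping in area, so areas simply add but the touching pieces fuse into one outline (the shared edge portions become interior and drop out of the boundary) — area = 453.25 mm²; (whole slice rotated 55° about Z — lengths, areas and connectivity unchanged). Checking containment: the cross-section at z = 14.25 is a subset of the cross-section at z = 6.3.

entirely on top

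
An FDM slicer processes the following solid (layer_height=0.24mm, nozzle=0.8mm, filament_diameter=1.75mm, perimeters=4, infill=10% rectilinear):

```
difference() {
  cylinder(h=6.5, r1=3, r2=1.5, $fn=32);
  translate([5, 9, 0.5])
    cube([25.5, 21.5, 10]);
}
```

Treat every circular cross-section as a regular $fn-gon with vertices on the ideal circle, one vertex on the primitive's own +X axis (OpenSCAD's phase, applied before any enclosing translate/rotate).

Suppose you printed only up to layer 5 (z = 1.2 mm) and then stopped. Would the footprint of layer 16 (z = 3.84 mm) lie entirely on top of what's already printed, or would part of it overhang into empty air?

entirely on top

Compare the two slices. At z = 1.2: the cone (r1=3→r2=1.5) has section circumradius 2.723 here — a regular 32-gon (area = (32/2)·2.723²·sin(360°/32) = 23.15 mm²); the 25.5×21.5 cube at (5, 9) contributes its full rectangle (area 548.25 mm²); Taking the first minus the rest: starting from the cone (23.15 mm²), the 25.5×21.5 cube at (5, 9) misses the remaining region (no effect) — area = 23.15 mm². At z = 3.84: the cone: at t=0.591 of its height the radius interpolates to r₁+(r₂−r₁)t = 2.114, giving a regular 32-gon of that circumradius (area = (32/2)·2.114²·sin(360°/32) = 13.95 mm²); the cube at (5, 9) is present — its section is the full 25.5×21.5 rectangle (area 548.25 mm²); After the difference (first − rest): starting from the cone (13.95 mm²), the 25.5×21.5 cube at (5, 9) misses the remaining region (no effect) — area = 13.95 mm². Checking containment: the cross-section at z = 3.84 is a subset of the cross-section at z = 1.2.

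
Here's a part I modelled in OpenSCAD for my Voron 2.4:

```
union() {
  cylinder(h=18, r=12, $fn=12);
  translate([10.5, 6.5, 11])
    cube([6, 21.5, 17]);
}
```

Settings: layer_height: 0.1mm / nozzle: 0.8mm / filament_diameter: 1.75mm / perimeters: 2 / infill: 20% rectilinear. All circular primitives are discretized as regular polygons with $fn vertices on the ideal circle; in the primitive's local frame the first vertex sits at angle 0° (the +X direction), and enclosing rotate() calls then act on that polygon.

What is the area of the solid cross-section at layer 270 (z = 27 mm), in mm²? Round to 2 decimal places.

At z = 27 mm: the cylinder does not reach this height (z outside [0, 18]); the cube at (10.5, 6.5) is present — its section is the full 6×21.5 rectangle (area 129.00 mm²); Taking the union: only the 6×21.5 cube at (10.5, 6.5) is present, so the union is just that shape — area = 129.00 mm². Overall, the cross-section is a single solid region. Net area = 129.00 mm².

129.00 mm²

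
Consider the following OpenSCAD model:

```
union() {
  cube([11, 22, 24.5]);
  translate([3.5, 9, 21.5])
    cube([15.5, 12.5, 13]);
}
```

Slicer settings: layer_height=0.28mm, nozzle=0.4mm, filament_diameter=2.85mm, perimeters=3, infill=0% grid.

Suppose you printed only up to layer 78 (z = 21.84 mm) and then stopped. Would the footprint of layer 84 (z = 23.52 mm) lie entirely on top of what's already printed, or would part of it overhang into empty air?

Compare the two slices. At z = 21.84: the 11×22 cube contributes its full rectangle (area 242.00 mm²); the 15.5×12.5 cube at (3.5, 9) contributes its full rectangle (area 193.75 mm²); Combining (union): the regions partially overlap — summed areas 435.75 mm² minus the doubly-counted overlap 93.75 mm² gives 342.00 mm² — area = 342.00 mm². At z = 23.52: the 11×22 cube contributes its full rectangle (area 242.00 mm²); the cube at (3.5, 9) (footprint 15.5×12.5) is included at this height (area 193.75 mm²); Merging all regions: the regions partially overlap — summed areas 435.75 mm² minus the doubly-counted overlap 93.75 mm² gives 342.00 mm² — area = 342.00 mm². Checking containment: the cross-section at z = 23.52 is a subset of the cross-section at z = 21.84.

entirely on top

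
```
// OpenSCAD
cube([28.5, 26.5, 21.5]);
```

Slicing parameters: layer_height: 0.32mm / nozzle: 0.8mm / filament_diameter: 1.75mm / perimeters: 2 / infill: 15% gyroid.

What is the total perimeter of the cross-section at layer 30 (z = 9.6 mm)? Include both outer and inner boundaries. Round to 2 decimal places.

110.00 mm

At z = 9.6 mm: the 28.5×26.5 cube contributes its full rectangle (perimeter 110.00 mm). Overall, the cross-section is a single solid region. Total boundary length (outer) = 110.00 mm.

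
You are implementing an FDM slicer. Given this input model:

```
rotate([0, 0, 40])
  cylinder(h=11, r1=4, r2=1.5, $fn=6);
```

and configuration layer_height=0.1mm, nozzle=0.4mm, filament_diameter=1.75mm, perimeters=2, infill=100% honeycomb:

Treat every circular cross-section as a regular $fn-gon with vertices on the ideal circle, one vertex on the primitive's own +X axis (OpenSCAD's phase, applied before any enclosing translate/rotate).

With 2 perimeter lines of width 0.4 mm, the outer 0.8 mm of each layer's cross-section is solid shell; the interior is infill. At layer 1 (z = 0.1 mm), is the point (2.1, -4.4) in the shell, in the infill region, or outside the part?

outside

At z = 0.1 mm: the cone contributes a regular 6-gon of circumradius 3.977 (interpolated between r1=4 and r2=1.5 at t=0.009); (rotated 40° about Z; rotation is an isometry so areas/perimeters/island counts are preserved). Overall, the cross-section is a single solid region. Undo the 40° rotation: the query point maps to (-1.220, -4.720) in the un-rotated model frame. The nearest boundary edge runs (-1.99, -3.44)→(1.99, -3.44); distance from the point to it = 1.28 mm. The point is not inside any of the regions above, so it lies outside the cross-section (1.28 mm from the nearest boundary).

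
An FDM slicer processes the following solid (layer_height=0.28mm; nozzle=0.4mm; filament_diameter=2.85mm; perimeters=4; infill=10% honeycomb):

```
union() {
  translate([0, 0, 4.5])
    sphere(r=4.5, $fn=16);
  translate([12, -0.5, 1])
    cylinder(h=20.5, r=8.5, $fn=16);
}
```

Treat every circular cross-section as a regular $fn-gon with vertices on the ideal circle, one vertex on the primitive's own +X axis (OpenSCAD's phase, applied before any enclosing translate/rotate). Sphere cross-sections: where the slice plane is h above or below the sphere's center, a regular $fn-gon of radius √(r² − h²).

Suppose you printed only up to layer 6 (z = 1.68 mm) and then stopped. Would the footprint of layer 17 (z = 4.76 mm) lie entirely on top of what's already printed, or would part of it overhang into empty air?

part overhangs

Compare the two slices. At z = 1.68: the r=4.5 sphere slices to a regular 16-gon of circumradius 3.507 (√(r²−h²) with h=2.82 from center) (area = (16/2)·3.507²·sin(360°/16) = 37.65 mm²); the r=8.5 cylinder at (12, -0.5) contributes a regular 16-gon of circumradius 8.5 (area = (16/2)·8.500²·sin(360°/16) = 221.19 mm²); Merging all regions: the 2 present regions are separate (no shared area or edge), so areas and boundary lengths simply add and each stays a separate island — area = 258.84 mm². At z = 4.76: the r=4.5 sphere slices to a regular 16-gon of circumradius 4.492 (√(r²−h²) with h=0.26 from center) (area = (16/2)·4.492²·sin(360°/16) = 61.79 mm²); the cylinder at (12, -0.5): section is a regular 16-gon, circumradius r=8.5 (area = (16/2)·8.500²·sin(360°/16) = 221.19 mm²); Combining (union): the regions partially overlap — summed areas 282.98 mm² minus the doubly-counted overlap 2.31 mm² gives 280.67 mm² — area = 280.67 mm². Checking containment: at z = 4.76 the cross-section extends beyond the z = 1.68 cross-section by about 21.83 mm².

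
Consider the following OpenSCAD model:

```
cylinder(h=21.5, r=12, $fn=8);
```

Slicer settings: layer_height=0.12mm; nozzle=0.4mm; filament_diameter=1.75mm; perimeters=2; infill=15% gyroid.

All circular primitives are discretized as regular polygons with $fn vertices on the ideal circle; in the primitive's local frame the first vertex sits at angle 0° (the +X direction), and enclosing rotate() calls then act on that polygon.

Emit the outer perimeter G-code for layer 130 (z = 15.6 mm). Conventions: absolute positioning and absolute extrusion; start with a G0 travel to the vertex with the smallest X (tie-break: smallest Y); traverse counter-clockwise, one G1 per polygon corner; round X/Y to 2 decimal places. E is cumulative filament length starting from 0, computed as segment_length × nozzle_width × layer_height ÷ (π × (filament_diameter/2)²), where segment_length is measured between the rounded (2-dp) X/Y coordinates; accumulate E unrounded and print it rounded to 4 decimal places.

G0 X-12.00 Y0.00 Z15.60
G1 X-8.49 Y-8.49 E0.1833
G1 X0.00 Y-12.00 E0.3667
G1 X8.49 Y-8.49 E0.5500
G1 X12.00 Y0.00 E0.7333
G1 X8.49 Y8.49 E0.9167
G1 X0.00 Y12.00 E1.1000
G1 X-8.49 Y8.49 E1.2833
G1 X-12.00 Y0.00 E1.4667

At z = 15.6 mm: the cylinder: section is a regular 8-gon, circumradius r=12. The outline is a single polygon with 8 vertices. Extrusion per mm of travel: 0.4 × 0.12 / (π × 0.875²) = 0.019956. Accumulating E over each segment gives final E = 1.4667.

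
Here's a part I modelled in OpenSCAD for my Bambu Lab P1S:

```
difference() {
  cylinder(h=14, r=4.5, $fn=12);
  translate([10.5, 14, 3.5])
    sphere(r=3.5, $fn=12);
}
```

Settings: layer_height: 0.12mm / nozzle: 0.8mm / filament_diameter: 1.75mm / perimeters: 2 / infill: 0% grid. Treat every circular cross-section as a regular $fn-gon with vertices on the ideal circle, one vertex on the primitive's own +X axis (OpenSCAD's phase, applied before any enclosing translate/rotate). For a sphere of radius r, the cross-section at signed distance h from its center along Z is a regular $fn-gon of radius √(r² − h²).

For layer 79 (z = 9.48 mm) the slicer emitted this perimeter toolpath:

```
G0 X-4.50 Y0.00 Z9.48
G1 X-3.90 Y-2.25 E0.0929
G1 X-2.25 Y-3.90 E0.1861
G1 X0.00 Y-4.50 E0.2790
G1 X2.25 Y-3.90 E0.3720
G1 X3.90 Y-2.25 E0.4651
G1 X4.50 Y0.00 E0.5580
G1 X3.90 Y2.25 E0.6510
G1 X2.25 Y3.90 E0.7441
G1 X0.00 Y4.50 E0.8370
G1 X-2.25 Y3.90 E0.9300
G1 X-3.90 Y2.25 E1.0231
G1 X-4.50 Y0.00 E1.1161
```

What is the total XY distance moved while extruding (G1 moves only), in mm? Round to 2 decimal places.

27.96 mm

Sum the Euclidean lengths of each G1 segment: total = 27.96 mm.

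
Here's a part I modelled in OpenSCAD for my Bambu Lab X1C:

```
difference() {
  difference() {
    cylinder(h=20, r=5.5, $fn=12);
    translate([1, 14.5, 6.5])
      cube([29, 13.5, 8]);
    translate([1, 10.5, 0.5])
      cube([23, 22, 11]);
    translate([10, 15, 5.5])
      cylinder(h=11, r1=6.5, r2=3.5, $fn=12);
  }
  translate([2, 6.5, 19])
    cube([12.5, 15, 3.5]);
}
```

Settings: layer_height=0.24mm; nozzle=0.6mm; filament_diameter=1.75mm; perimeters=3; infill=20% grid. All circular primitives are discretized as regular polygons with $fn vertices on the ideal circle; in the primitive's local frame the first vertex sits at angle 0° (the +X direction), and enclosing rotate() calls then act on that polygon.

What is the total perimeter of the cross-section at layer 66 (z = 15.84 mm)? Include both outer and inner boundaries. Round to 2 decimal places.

34.16 mm

At z = 15.84 mm: the r=5.5 cylinder contributes a regular 12-gon of circumradius 5.5 (perimeter = 2·12·5.500·sin(180°/12) = 34.16 mm); the cube at (1, 14.5) does not reach this height (z outside [6.5, 14.5]); the cube at (1, 10.5) is not intersected at this z (z outside [0.5, 11.5]); the cone at (10, 15): at t=0.940 of its height the radius interpolates to r₁+(r₂−r₁)t = 3.680, giving a regular 12-gon of that circumradius (perimeter = 2·12·3.680·sin(180°/12) = 22.86 mm); Subtracting the remaining from the first: starting from the r=5.5 cylinder, the cone at (10, 15) misses the remaining region (no effect) — boundary = 34.16 mm; the cube at (2, 6.5) is absent (z outside [19, 22.5]); Taking the first minus the rest: none of the subtracted shapes is present at this height, so that combined region is unchanged — boundary = 34.16 mm. Overall, the cross-section is a single solid region. Total boundary length (outer) = 34.16 mm.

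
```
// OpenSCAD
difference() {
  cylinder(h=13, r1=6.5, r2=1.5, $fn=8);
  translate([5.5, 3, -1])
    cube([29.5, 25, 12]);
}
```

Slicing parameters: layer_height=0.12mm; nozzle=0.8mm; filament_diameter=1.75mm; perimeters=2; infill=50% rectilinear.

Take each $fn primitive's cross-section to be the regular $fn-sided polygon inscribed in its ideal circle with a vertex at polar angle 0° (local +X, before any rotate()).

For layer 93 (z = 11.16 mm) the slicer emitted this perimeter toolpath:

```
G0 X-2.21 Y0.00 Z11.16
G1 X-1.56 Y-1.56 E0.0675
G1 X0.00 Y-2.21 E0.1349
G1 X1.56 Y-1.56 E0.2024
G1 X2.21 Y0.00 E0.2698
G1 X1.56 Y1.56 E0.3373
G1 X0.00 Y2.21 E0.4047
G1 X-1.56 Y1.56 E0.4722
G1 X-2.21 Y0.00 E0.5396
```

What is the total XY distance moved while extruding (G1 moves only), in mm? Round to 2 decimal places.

Sum the Euclidean lengths of each G1 segment: total = 13.52 mm.

13.52 mm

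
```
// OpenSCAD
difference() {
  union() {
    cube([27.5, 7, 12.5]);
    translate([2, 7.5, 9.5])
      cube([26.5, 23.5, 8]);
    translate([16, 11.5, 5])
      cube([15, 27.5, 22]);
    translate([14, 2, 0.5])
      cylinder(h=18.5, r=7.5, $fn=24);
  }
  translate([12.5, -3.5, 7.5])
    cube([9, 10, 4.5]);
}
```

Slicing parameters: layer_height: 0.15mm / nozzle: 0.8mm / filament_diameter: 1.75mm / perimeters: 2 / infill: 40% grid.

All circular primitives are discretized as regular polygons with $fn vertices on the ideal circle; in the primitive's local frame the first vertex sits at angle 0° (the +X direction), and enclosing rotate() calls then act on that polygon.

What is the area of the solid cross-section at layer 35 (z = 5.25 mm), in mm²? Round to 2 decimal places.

At z = 5.25 mm: the 27.5×7 cube contributes its full rectangle (area 192.50 mm²); the cube at (2, 7.5) does not reach this height (z outside [9.5, 17.5]); the 15×27.5 cube at (16, 11.5) contributes its full rectangle (area 412.50 mm²); the r=7.5 cylinder at (14, 2) contributes a regular 24-gon of circumradius 7.5 (area = (24/2)·7.500²·sin(360°/24) = 174.70 mm²); Combining (union): the regions partially overlap — summed areas 779.70 mm² minus the doubly-counted overlap 97.99 mm² gives 681.72 mm² — area = 681.72 mm²; the cube at (12.5, -3.5) is absent (z outside [7.5, 12]); Taking the first minus the rest: none of the subtracted shapes is present at this height, so that combined region is unchanged — area = 681.72 mm². Overall, the cross-section has 2 separate islands. Net area = 681.72 mm².

681.72 mm²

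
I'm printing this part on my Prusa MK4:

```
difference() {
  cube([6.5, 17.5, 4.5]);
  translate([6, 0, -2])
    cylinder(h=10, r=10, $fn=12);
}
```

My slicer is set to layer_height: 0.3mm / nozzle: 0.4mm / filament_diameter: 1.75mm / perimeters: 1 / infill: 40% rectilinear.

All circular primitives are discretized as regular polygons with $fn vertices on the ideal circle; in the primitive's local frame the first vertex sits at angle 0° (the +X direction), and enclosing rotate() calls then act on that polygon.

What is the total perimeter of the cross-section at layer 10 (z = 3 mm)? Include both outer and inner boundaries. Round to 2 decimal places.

31.08 mm

At z = 3 mm: the 6.5×17.5 cube contributes its full rectangle (perimeter 48.00 mm); the r=10 cylinder at (6, 0) gives a regular 12-gon of circumradius 10 (constant along its height) (perimeter = 2·12·10.000·sin(180°/12) = 62.12 mm); Subtracting the remaining from the first: starting from the 6.5×17.5 cube, the r=10 cylinder at (6, 0) partially overlaps it — only the 59.78 mm² overlap (of its 300.00 mm²) is removed, clipping the outline — boundary = 31.08 mm. Overall, the cross-section is a single solid region. Total boundary length (outer) = 31.08 mm.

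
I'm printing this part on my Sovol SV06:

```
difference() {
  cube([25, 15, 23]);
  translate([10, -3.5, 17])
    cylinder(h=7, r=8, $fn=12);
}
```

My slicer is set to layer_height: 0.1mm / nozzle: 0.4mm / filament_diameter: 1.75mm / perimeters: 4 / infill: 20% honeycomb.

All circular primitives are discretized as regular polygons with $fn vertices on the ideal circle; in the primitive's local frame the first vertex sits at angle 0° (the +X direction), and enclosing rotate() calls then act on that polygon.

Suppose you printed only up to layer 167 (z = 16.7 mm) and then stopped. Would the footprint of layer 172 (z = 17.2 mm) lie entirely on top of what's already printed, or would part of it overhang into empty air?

entirely on top

Compare the two slices. At z = 16.7: the 25×15 cube contributes its full rectangle (area 375.00 mm²); the cylinder at (10, -3.5) is not intersected at this z (z outside [17, 24]); Taking the first minus the rest: none of the subtracted shapes is present at this height, so the 25×15 cube is unchanged — area = 375.00 mm². At z = 17.2: the cube (footprint 25×15) is included at this height (area 375.00 mm²); the r=8 cylinder at (10, -3.5) gives a regular 12-gon of circumradius 8 (constant along its height) (area = (12/2)·8.000²·sin(360°/12) = 192.00 mm²); Taking the first minus the rest: starting from the 25×15 cube (375.00 mm²), the r=8 cylinder at (10, -3.5) partially overlaps it — only the 43.28 mm² overlap (of its 192.00 mm²) is removed, clipping the outline — area = 331.72 mm². Checking containment: the cross-section at z = 17.2 is a subset of the cross-section at z = 16.7.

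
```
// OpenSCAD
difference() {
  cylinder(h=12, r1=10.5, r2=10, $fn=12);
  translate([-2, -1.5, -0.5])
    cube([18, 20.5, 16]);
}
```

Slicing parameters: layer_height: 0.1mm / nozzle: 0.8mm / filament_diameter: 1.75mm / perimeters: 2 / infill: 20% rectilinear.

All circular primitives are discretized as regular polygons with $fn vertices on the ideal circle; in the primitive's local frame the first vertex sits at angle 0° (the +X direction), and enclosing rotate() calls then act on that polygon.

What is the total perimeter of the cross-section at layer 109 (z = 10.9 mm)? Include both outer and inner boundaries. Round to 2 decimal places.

65.83 mm

At z = 10.9 mm: the cone (r1=10.5→r2=10) has section circumradius 10.046 here — a regular 12-gon (perimeter = 2·12·10.046·sin(180°/12) = 62.40 mm); the cube at (-2, -1.5) (footprint 18×20.5) is included at this height (perimeter 77.00 mm); Subtracting the remaining from the first: starting from the cone, the 18×20.5 cube at (-2, -1.5) partially overlaps it — only the 113.01 mm² overlap (of its 369.00 mm²) is removed, clipping the outline — boundary = 65.83 mm. Overall, the cross-section is a single solid region. Total boundary length (outer) = 65.83 mm.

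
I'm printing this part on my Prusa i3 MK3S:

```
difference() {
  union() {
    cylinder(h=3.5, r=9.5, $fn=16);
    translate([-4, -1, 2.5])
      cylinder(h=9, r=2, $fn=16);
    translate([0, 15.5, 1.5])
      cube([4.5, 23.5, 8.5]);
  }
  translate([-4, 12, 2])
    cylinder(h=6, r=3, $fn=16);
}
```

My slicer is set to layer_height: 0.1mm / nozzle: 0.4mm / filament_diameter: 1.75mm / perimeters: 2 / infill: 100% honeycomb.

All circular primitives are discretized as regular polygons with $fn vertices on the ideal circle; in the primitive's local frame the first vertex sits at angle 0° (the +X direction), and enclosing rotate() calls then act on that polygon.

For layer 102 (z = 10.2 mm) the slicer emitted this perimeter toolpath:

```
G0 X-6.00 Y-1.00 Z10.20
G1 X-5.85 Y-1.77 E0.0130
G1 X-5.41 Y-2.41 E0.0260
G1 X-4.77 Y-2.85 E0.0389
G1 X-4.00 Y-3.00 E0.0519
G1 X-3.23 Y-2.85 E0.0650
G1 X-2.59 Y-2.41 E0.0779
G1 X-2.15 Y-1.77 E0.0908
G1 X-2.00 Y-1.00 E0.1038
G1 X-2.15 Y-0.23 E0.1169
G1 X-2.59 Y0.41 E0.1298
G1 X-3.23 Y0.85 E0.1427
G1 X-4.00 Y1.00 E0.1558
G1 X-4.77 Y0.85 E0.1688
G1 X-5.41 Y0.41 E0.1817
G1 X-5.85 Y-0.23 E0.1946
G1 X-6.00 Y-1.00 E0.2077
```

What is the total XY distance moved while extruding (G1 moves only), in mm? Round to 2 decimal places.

Sum the Euclidean lengths of each G1 segment: total = 12.49 mm.

12.49 mm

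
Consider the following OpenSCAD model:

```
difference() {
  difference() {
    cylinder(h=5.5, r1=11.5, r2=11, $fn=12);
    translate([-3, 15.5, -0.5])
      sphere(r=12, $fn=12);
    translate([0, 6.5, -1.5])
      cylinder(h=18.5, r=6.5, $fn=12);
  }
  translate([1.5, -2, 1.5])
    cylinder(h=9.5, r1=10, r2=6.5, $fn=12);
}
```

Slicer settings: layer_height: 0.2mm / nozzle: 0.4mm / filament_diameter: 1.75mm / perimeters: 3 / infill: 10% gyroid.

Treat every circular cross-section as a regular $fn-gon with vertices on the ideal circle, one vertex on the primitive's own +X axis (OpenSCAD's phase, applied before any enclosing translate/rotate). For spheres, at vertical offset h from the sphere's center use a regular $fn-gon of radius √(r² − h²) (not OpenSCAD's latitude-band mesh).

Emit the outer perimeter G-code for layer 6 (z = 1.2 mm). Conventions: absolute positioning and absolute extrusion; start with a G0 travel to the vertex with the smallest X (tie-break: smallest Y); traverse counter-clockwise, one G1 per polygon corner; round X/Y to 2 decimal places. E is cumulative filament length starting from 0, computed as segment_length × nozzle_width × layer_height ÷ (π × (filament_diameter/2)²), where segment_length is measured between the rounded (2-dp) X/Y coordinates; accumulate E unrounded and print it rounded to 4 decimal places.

At z = 1.2 mm: the cone (r1=11.5→r2=11) has section circumradius 11.391 here — a regular 12-gon; the r=12 sphere at (-3, 15.5) contributes a regular 12-gon of circumradius √(12²−1.7²) = 11.879; the r=6.5 cylinder at (0, 6.5) contributes a regular 12-gon of circumradius 6.5; Subtracting the remaining from the first: starting from the cone, the r=12 sphere at (-3, 15.5) partially overlaps it — only the 78.57 mm² overlap (of its 423.33 mm²) is removed, clipping the outline; the r=6.5 cylinder at (0, 6.5) partially overlaps it — only the 44.32 mm² overlap (of its 126.75 mm²) is removed, clipping the outline — 1 connected region; the cone at (1.5, -2) is absent (z outside [1.5, 11]); Subtracting the remaining from the first: none of the subtracted shapes is present at this height, so that combined region is unchanged — 1 connected region. The outline is a single polygon with 20 vertices. Extrusion per mm of travel: 0.4 × 0.2 / (π × 0.875²) = 0.033260. Accumulating E over each segment gives final E = 2.5579.

G0 X-11.39 Y0.00 Z1.20
G1 X-9.86 Y-5.70 E0.1963
G1 X-5.70 Y-9.86 E0.3920
G1 X0.00 Y-11.39 E0.5883
G1 X5.70 Y-9.86 E0.7846
G1 X9.86 Y-5.70 E0.9802
G1 X11.39 Y0.00 E1.1765
G1 X9.86 Y5.70 E1.3728
G1 X6.64 Y8.92 E1.5243
G1 X6.02 Y8.29 E1.5537
G1 X6.50 Y6.50 E1.6153
G1 X5.63 Y3.25 E1.7272
G1 X3.25 Y0.87 E1.8392
G1 X0.00 Y0.00 E1.9511
G1 X-3.25 Y0.87 E2.0630
G1 X-5.63 Y3.25 E2.1749
G1 X-5.94 Y4.41 E2.2148
G1 X-8.94 Y5.21 E2.3181
G1 X-9.64 Y5.92 E2.3513
G1 X-9.86 Y5.70 E2.3616
G1 X-11.39 Y0.00 E2.5579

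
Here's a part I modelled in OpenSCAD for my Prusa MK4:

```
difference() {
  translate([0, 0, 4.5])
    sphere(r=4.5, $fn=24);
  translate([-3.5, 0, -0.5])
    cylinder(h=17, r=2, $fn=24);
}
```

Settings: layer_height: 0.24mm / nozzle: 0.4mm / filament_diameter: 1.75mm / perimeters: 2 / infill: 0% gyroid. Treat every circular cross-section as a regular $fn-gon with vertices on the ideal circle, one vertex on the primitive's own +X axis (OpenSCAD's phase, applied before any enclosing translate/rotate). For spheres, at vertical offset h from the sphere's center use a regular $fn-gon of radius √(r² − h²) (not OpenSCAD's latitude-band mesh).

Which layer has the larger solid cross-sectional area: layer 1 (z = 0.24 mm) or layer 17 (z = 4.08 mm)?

Layer 1 (z = 0.24): the sphere: section is a regular 24-gon, circumradius = √(r²−h²) = √(4.5²−4.26²) = 1.450 (area = (24/2)·1.450²·sin(360°/24) = 6.53 mm²); the r=2 cylinder at (-3.5, 0) gives a regular 24-gon of circumradius 2 (constant along its height) (area = (24/2)·2.000²·sin(360°/24) = 12.42 mm²); After the difference (first − rest): starting from the r=4.5 sphere (6.53 mm²), the r=2 cylinder at (-3.5, 0) misses the remaining region (no effect) — area = 6.53 mm². So its area = 6.53 mm². Layer 17 (z = 4.08): the sphere: section is a regular 24-gon, circumradius = √(r²−h²) = √(4.5²−0.42²) = 4.480 (area = (24/2)·4.480²·sin(360°/24) = 62.35 mm²); the r=2 cylinder at (-3.5, 0) gives a regular 24-gon of circumradius 2 (constant along its height) (area = (24/2)·2.000²·sin(360°/24) = 12.42 mm²); Subtracting the remaining from the first: starting from the r=4.5 sphere (62.35 mm²), the r=2 cylinder at (-3.5, 0) partially overlaps it — only the 9.37 mm² overlap (of its 12.42 mm²) is removed, clipping the outline — area = 52.97 mm². So its area = 52.97 mm². Layer 17 is larger (52.97 vs 6.53 mm²).

layer 17 (z = 4.08 mm)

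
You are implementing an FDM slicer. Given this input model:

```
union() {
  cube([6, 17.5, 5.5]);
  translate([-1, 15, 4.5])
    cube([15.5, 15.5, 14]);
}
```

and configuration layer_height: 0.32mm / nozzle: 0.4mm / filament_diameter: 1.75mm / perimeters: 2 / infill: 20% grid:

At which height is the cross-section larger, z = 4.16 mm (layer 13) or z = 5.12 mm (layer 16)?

layer 16 (z = 5.12 mm)

Layer 13 (z = 4.16): the cube (footprint 6×17.5) is included at this height (area 105.00 mm²); the cube at (-1, 15) is not intersected at this z (z outside [4.5, 18.5]); Combining (union): only the 6×17.5 cube is present, so the union is just that shape — area = 105.00 mm². So its area = 105.00 mm². Layer 16 (z = 5.12): the cube (footprint 6×17.5) is included at this height (area 105.00 mm²); the 15.5×15.5 cube at (-1, 15) contributes its full rectangle (area 240.25 mm²); Merging all regions: the regions partially overlap — summed areas 345.25 mm² minus the doubly-counted overlap 15.00 mm² gives 330.25 mm² — area = 330.25 mm². So its area = 330.25 mm². Layer 16 is larger (330.25 vs 105.00 mm²).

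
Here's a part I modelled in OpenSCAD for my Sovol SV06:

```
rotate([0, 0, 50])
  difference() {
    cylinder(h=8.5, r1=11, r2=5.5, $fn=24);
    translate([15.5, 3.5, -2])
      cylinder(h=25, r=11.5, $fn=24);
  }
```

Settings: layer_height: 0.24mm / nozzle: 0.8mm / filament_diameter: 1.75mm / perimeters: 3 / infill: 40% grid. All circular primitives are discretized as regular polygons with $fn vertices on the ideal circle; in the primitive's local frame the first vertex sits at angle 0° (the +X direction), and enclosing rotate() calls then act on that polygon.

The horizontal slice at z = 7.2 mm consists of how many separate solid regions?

At z = 7.2 mm: the cone (r1=11→r2=5.5) has section circumradius 6.341 here — a regular 24-gon; the r=11.5 cylinder at (15.5, 3.5) contributes a regular 24-gon of circumradius 11.5; Taking the first minus the rest: starting from the cone, the r=11.5 cylinder at (15.5, 3.5) partially overlaps it — only the 9.37 mm² overlap (of its 410.75 mm²) is removed, clipping the outline — 1 connected region; (rotated 50° about Z; rotation is an isometry so areas/perimeters/island counts are preserved). The result has 1 disconnected region.

1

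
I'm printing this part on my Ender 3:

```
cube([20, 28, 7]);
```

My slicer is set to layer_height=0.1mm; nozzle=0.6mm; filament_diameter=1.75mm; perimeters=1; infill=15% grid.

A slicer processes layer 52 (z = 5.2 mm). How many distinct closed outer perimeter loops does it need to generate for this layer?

1

At z = 5.2 mm: the cube is present — its section is the full 20×28 rectangle. The result has 1 disconnected region.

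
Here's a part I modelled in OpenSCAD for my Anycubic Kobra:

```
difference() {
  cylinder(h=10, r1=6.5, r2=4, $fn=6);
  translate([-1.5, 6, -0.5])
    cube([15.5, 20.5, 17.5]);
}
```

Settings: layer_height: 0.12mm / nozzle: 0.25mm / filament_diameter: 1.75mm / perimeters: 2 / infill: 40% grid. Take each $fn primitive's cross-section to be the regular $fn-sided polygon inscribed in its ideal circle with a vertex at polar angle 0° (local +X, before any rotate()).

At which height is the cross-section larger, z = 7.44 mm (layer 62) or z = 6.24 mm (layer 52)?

Layer 62 (z = 7.44): the cone: at t=0.744 of its height the radius interpolates to r₁+(r₂−r₁)t = 4.640, giving a regular 6-gon of that circumradius (area = (6/2)·4.640²·sin(360°/6) = 55.94 mm²); the 15.5×20.5 cube at (-1.5, 6) contributes its full rectangle (area 317.75 mm²); After the difference (first − rest): starting from the cone (55.94 mm²), the 15.5×20.5 cube at (-1.5, 6) misses the remaining region (no effect) — area = 55.94 mm². So its area = 55.94 mm². Layer 52 (z = 6.24): the cone: at t=0.624 of its height the radius interpolates to r₁+(r₂−r₁)t = 4.940, giving a regular 6-gon of that circumradius (area = (6/2)·4.940²·sin(360°/6) = 63.40 mm²); the cube at (-1.5, 6) (footprint 15.5×20.5) is included at this height (area 317.75 mm²); Taking the first minus the rest: starting from the cone (63.40 mm²), the 15.5×20.5 cube at (-1.5, 6) misses the remaining region (no effect) — area = 63.40 mm². So its area = 63.40 mm². Layer 52 is larger (63.40 vs 55.94 mm²).

layer 52 (z = 6.24 mm)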